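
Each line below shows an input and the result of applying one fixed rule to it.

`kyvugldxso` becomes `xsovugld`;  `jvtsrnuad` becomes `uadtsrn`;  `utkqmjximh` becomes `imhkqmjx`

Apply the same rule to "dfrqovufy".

Rule — delete the first 2 characters, then move the last 3 characters to the front (rotate right by 3).
For "dfrqovufy", step one produces "rqovufy"; step two turns that into "ufyrqov".

ufyrqov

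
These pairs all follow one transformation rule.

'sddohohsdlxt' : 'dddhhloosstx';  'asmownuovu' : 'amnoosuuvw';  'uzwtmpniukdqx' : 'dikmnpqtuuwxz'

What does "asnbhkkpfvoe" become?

Each output is the input with this applied: sort the characters into alphabetical order.
Doing the same to "asnbhkkpfvoe": "abefhkknopsv".

abefhkknopsv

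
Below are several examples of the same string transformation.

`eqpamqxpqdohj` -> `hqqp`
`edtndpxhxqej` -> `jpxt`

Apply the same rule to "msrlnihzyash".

hiyr

The pattern: keep one character in every 3, starting at position 3 (positions 3rd, 6th, 9th, ...), then swap the first and last characters.
Applying that to "msrlnihzyash" gives "hiyr".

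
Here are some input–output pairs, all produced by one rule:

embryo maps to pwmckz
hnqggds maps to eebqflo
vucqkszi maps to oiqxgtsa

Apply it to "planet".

lcrnjy

The pattern: shift every letter 2 places backward in the alphabet (wrapping around), then move the first 3 characters to the end (rotate left by 3).
For "planet" the result is "lcrnjy".
(Check on "hnqggds": → "floeebq" → "eebqflo" ✓)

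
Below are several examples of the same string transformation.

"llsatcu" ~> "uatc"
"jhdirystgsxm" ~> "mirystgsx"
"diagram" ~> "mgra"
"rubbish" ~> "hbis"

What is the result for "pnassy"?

In each case the input is transformed by: delete the first 3 characters, then move the last character to the front.
Starting from "pnassy": after the first operation, "ssy"; after the second, "yss".

yss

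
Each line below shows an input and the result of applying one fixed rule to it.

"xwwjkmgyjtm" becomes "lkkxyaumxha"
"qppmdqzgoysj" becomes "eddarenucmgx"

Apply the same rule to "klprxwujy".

yzdflkixm

Looking at the pairs, the operation is to shift every letter 12 places backward in the alphabet (wrapping around).
On "klprxwujy" that produces "yzdflkixm".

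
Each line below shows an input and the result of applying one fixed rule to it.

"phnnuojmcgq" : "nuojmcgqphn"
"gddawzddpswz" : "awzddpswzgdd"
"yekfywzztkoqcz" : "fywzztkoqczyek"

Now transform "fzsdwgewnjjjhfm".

Rule — move the first 3 characters to the end (rotate left by 3).
So "fzsdwgewnjjjhfm" becomes "dwgewnjjjhfmfzs".

dwgewnjjjhfmfzs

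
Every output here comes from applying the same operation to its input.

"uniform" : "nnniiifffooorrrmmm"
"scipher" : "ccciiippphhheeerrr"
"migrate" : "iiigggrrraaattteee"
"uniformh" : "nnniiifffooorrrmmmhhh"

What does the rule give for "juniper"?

uuunnniiipppeeerrr

What's happening: delete the first character, then repeat every character 3 times.
For "juniper" the result is "uuunnniiipppeeerrr".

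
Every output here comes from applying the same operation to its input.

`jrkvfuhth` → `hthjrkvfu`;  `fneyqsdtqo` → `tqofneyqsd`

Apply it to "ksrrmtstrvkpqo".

The transformation: move the last 3 characters to the front (rotate right by 3).
For "ksrrmtstrvkpqo" the result is "pqoksrrmtstrvk".

pqoksrrmtstrvk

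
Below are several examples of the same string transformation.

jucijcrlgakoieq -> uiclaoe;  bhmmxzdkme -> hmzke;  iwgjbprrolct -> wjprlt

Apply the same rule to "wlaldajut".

The pattern: keep every other character starting from the second (positions 2nd, 4th, 6th, ...).
Doing the same to "wlaldajut": "llau".

llau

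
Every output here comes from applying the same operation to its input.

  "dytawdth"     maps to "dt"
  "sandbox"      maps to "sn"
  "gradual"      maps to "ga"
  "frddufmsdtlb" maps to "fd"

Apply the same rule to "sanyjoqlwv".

sn

The pattern: keep every other character starting from the first (positions 1st, 3rd, 5th, ...), then keep only the first 2 characters.
Starting from "sanyjoqlwv": after the first operation, "snjqw"; after the second, "sn".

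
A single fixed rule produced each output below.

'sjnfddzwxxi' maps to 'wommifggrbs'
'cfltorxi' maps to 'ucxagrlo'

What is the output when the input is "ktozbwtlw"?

xikfcuftc

Rule — shift every letter 9 places forward in the alphabet (wrapping around), then move the first 2 characters to the end (rotate left by 2).
"ktozbwtlw" → "tcxikfcuf" → "xikfcuftc".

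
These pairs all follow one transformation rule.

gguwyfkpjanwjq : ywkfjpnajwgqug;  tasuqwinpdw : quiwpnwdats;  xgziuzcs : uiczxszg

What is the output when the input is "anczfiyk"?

What's happening: move the first 3 characters to the end (rotate left by 3), then swap each adjacent pair of characters (1↔2, 3↔4, ...).
"anczfiyk" → "zfiykanc" → "fzyiakcn".

fzyiakcn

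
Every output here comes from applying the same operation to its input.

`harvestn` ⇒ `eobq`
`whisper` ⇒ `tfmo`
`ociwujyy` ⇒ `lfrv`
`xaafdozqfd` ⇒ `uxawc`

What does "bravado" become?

yxxl

The pattern: shift every letter 3 places backward in the alphabet (wrapping around), then keep every other character starting from the first (positions 1st, 3rd, 5th, ...).
Applying that to "bravado" gives "yxxl".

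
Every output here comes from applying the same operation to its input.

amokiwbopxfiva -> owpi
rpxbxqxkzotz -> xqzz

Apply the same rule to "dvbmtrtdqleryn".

brqr

What's happening: keep one character in every 3, starting at position 3 (positions 3rd, 6th, 9th, ...).
Applying that to "dvbmtrtdqleryn" gives "brqr".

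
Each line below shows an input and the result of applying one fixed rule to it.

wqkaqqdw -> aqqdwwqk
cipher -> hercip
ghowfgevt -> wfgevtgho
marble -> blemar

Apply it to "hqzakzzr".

akzzrhqz

The pattern: move the first 3 characters to the end (rotate left by 3).
"hqzakzzr" → "akzzrhqz".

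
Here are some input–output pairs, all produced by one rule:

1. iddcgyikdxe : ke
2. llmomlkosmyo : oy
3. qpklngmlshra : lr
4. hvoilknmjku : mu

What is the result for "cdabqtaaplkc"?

Each output is the input with this applied: keep one character in every 3, starting at position 2 (positions 2nd, 5th, 8th, ...), then keep only the last 2 characters.
Applying that to "cdabqtaaplkc" gives "ak".

ak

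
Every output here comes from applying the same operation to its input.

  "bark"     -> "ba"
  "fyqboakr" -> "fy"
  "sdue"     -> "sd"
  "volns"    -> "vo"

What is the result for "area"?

Each output is the input with this applied: keep only the first 2 characters.
"area" → "ar".

ar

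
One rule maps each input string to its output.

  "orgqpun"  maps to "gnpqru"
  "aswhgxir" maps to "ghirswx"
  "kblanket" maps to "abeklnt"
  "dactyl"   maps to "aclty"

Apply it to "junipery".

einpruy

The rule is to delete the first character, then sort the characters into alphabetical order.
On "junipery": the first step gives "unipery", and the second then gives "einpruy".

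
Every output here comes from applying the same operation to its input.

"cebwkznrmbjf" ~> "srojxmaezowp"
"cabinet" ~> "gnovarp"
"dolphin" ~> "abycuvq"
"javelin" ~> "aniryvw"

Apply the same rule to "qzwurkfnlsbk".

The rule is to swap the first and last characters, then shift every letter 13 places forward in the alphabet (wrapping around) — i.e. ROT13.
"qzwurkfnlsbk" → "kzwurkfnlsbq" → "xmjhexsayfod".
(Check on "cabinet": → "tabinec" → "gnovarp" ✓)

xmjhexsayfod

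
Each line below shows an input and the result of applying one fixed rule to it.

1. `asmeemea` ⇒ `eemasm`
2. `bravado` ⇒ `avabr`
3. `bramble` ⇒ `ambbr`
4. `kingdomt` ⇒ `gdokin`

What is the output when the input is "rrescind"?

scirre

The pattern: delete the last 2 characters, then move the last 3 characters to the front (rotate right by 3).
For "rrescind", step one produces "rresci"; step two turns that into "scirre".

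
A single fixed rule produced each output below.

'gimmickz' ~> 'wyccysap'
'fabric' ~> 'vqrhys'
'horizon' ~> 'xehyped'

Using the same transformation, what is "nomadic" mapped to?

The transformation: shift every letter 10 places backward in the alphabet (wrapping around).
For "nomadic" the result is "decqtys".

decqtys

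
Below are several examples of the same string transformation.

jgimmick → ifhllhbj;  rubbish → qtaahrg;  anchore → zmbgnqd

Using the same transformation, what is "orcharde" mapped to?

Each output is the input with this applied: shift every letter 1 place backward in the alphabet (wrapping around).
Doing the same to "orcharde": "nqbgzqcd".

nqbgzqcd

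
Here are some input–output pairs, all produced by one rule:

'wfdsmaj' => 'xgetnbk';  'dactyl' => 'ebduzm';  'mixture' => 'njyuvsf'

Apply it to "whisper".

xijtqfs

The rule is to shift every letter 1 place forward in the alphabet (wrapping around).
For "whisper" the result is "xijtqfs".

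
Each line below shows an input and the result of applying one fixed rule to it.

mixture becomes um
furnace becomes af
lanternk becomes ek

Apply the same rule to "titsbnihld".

bht

Looking at the pairs, the operation is to move the first 2 characters to the end (rotate left by 2), then keep one character in every 3, starting at position 3 (positions 3rd, 6th, 9th, ...).
Starting from "titsbnihld": after the first operation, "tsbnihldti"; after the second, "bht".
(Check on "furnace": → "rnacefu" → "af" ✓)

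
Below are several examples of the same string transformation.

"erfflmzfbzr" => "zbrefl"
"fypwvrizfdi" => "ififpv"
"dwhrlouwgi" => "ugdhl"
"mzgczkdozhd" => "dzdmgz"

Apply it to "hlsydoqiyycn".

qychsd

Each output is the input with this applied: keep every other character starting from the first (positions 1st, 3rd, 5th, ...), then move the first 3 characters to the end (rotate left by 3).
Working it through for "hlsydoqiyycn": intermediate "hsdqyc", final "qychsd".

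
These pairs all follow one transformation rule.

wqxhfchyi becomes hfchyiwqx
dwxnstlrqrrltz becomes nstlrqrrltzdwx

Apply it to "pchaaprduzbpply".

Looking at the pairs, the operation is to move the first 3 characters to the end (rotate left by 3).
"pchaaprduzbpply" → "aaprduzbpplypch".

aaprduzbpplypch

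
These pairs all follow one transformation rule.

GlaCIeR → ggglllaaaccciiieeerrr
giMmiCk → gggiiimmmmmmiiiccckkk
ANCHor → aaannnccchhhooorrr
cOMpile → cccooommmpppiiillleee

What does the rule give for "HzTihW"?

Rule — repeat every character 3 times, then convert every letter to lowercase.
Applying both steps to "HzTihW": "HHHzzzTTTiiihhhWWW", then "hhhzzztttiiihhhwww".
(Check on "giMmiCk": → "gggiiiMMMmmmiiiCCCkkk" → "gggiiimmmmmmiiiccckkk" ✓)

hhhzzztttiiihhhwww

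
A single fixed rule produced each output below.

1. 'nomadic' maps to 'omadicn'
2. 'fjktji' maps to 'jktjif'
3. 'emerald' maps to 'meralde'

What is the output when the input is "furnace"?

The rule is to move the first character to the end.
On "furnace" that produces "urnacef".

urnacef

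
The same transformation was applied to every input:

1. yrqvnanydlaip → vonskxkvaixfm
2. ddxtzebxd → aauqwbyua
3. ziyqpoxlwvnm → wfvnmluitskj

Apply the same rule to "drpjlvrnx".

What's happening: shift every letter 3 places backward in the alphabet (wrapping around).
Applying that to "drpjlvrnx" gives "aomgisoku".

aomgisoku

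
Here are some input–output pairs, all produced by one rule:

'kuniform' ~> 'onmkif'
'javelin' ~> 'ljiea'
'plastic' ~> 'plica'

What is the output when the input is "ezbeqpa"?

peeba

Each output is the input with this applied: sort the characters into reverse alphabetical order, then delete the first 2 characters.
"ezbeqpa" → "zqpeeba" → "peeba".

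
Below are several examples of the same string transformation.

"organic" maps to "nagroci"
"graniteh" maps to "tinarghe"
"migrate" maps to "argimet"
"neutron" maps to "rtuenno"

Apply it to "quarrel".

Rule — reverse the string, then move the first 2 characters to the end (rotate left by 2).
For "quarrel", step one produces "lerrauq"; step two turns that into "rrauqle".

rrauqle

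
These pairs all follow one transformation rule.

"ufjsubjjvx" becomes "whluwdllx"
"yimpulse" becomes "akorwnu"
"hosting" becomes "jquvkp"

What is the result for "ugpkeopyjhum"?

In each case the input is transformed by: delete the last character, then shift every letter 2 places forward in the alphabet (wrapping around).
Applying that to "ugpkeopyjhum" gives "wirmgqraljw".

wirmgqraljw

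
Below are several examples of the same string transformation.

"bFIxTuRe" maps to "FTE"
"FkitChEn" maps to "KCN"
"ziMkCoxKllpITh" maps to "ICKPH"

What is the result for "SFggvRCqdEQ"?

FVQQ

Each output is the input with this applied: keep one character in every 3, starting at position 2 (positions 2nd, 5th, 8th, ...), then convert every letter to uppercase.
For "SFggvRCqdEQ", step one produces "FvqQ"; step two turns that into "FVQQ".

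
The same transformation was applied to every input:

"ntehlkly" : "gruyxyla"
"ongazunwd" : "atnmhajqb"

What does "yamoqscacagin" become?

The rule is to shift every letter 13 places forward in the alphabet (wrapping around) — i.e. ROT13, then move the first character to the end.
Working it through for "yamoqscacagin": intermediate "lnzbdfpnpntva", final "nzbdfpnpntval".

nzbdfpnpntval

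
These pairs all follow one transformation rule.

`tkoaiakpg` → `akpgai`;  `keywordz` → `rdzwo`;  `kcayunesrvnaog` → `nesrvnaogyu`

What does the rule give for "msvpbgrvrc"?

The pattern: delete the first 3 characters, then move the first 2 characters to the end (rotate left by 2).
On "msvpbgrvrc": the first step gives "pbgrvrc", and the second then gives "grvrcpb".

grvrcpb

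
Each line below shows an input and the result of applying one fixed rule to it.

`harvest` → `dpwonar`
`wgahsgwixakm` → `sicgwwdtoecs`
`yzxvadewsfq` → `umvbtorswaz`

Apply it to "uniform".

qijnekb

The pattern: take characters alternately from the front and the back (1st, last, 2nd, 2nd-last, ...), then shift every letter 4 places backward in the alphabet (wrapping around).
Applying both steps to "uniform": "umnriof", then "qijnekb".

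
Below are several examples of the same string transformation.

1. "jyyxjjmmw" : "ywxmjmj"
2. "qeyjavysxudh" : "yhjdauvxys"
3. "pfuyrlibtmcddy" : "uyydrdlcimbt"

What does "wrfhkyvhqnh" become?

fhhnkqyhv

The pattern: delete the first 2 characters, then take characters alternately from the front and the back (1st, last, 2nd, 2nd-last, ...).
"wrfhkyvhqnh" → "fhkyvhqnh" → "fhhnkqyhv".
(Check on "pfuyrlibtmcddy": → "uyrlibtmcddy" → "uyydrdlcimbt" ✓)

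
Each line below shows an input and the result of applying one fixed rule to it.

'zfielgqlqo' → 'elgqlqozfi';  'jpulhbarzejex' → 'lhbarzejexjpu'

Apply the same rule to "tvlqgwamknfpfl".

qgwamknfpfltvl

Each output is the input with this applied: move the first 3 characters to the end (rotate left by 3).
Applying that to "tvlqgwamknfpfl" gives "qgwamknfpfltvl".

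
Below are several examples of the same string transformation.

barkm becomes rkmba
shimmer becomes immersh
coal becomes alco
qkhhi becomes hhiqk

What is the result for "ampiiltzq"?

What's happening: move the first 2 characters to the end (rotate left by 2).
Applying that to "ampiiltzq" gives "piiltzqam".

piiltzqam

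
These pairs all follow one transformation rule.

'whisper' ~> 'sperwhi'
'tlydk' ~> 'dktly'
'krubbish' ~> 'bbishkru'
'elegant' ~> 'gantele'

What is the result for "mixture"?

turemix

In each case the input is transformed by: move the first 3 characters to the end (rotate left by 3).
Applying that to "mixture" gives "turemix".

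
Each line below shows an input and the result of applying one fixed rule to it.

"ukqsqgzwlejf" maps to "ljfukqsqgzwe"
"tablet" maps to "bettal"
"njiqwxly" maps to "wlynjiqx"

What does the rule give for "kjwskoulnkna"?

What's happening: move the last 3 characters to the front (rotate right by 3), then swap the first and last characters.
"kjwskoulnkna" → "knakjwskouln" → "nnakjwskoulk".
(Check on "njiqwxly": → "xlynjiqw" → "wlynjiqx" ✓)

nnakjwskoulk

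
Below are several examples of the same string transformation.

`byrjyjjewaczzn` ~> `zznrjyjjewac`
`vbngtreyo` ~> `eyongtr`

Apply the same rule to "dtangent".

The pattern: delete the first 2 characters, then move the last 3 characters to the front (rotate right by 3).
For "dtangent", step one produces "angent"; step two turns that into "entang".

entang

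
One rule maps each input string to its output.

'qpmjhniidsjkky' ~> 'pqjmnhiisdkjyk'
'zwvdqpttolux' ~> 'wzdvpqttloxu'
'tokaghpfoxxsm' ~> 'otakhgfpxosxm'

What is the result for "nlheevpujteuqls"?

In each case the input is transformed by: swap each adjacent pair of characters (1↔2, 3↔4, ...).
Applying that to "nlheevpujteuqls" gives "lnehveuptjuelqs".

lnehveuptjuelqs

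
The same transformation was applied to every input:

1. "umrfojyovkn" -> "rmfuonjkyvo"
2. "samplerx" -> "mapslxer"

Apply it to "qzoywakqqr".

ozyqwraqkq

Each output is the input with this applied: move the first 2 characters to the end (rotate left by 2), then take characters alternately from the front and the back (1st, last, 2nd, 2nd-last, ...).
Starting from "qzoywakqqr": after the first operation, "oywakqqrqz"; after the second, "ozyqwraqkq".
(Check on "samplerx": → "mplerxsa" → "mapslxer" ✓)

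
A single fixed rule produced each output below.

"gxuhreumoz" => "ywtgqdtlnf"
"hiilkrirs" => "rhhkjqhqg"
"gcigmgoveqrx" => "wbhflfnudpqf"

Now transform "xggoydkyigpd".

cffnxcjxhfow

Each output is the input with this applied: shift every letter 1 place backward in the alphabet (wrapping around), then swap the first and last characters.
Working it through for "xggoydkyigpd": intermediate "wffnxcjxhfoc", final "cffnxcjxhfow".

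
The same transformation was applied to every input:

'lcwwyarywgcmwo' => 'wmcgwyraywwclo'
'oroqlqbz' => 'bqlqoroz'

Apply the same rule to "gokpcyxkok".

Each output is the input with this applied: reverse the string, then move the first character to the end.
Starting from "gokpcyxkok": after the first operation, "kokxycpkog"; after the second, "okxycpkogk".

okxycpkogk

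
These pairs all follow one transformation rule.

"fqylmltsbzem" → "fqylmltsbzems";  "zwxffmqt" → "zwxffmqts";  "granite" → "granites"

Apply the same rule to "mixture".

Looking at the pairs, the operation is to append "s".
"mixture" → "mixtures".

mixtures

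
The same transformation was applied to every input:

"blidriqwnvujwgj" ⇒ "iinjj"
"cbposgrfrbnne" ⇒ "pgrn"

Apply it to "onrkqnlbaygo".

rnao

The transformation: keep one character in every 3, starting at position 3 (positions 3rd, 6th, 9th, ...).
"onrkqnlbaygo" → "rnao".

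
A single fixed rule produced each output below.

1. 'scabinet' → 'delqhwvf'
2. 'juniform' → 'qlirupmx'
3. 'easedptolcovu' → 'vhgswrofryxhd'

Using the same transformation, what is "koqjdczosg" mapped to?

What's happening: move the first 2 characters to the end (rotate left by 2), then shift every letter 3 places forward in the alphabet (wrapping around).
Applying that to "koqjdczosg" gives "tmgfcrvjnr".
(Check on "juniform": → "niformju" → "qlirupmx" ✓)

tmgfcrvjnr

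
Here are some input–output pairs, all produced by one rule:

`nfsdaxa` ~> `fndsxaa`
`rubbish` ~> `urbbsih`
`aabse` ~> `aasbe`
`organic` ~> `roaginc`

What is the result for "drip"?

In each case the input is transformed by: swap each adjacent pair of characters (1↔2, 3↔4, ...).
Doing the same to "drip": "rdpi".

rdpi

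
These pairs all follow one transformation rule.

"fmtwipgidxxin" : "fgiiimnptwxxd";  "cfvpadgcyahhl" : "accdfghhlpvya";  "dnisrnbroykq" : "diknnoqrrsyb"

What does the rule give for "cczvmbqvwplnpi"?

Each output is the input with this applied: sort the characters into alphabetical order, then move the first character to the end.
"cczvmbqvwplnpi" → "ccilmnppqvvwzb".
(Check on "fmtwipgidxxin": → "dfgiiimnptwxx" → "fgiiimnptwxxd" ✓)

ccilmnppqvvwzb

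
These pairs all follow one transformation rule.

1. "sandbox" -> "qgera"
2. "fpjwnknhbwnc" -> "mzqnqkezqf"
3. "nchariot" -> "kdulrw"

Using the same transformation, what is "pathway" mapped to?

The rule is to shift every letter 3 places forward in the alphabet (wrapping around), then delete the first 2 characters.
Starting from "pathway": after the first operation, "sdwkzdb"; after the second, "wkzdb".

wkzdb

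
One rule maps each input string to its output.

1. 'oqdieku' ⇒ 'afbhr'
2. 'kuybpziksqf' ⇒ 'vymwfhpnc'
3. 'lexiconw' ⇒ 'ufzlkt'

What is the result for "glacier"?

xzfbo

Rule — shift every letter 3 places backward in the alphabet (wrapping around), then delete the first 2 characters.
For "glacier", step one produces "dixzfbo"; step two turns that into "xzfbo".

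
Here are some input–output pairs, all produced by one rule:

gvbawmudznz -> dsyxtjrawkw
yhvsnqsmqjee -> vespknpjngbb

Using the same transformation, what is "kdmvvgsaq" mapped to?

The transformation: shift every letter 3 places backward in the alphabet (wrapping around).
For "kdmvvgsaq" the result is "hajssdpxn".

hajssdpxn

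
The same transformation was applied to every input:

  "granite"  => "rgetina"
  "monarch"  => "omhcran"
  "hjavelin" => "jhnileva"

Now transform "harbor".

ahrobr

Rule — move the first 2 characters to the end (rotate left by 2), then reverse the string.
For "harbor", step one produces "rborha"; step two turns that into "ahrobr".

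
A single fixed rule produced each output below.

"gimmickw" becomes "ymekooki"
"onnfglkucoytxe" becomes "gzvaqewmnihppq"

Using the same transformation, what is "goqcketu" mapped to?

Each output is the input with this applied: reverse the string, then shift every letter 2 places forward in the alphabet (wrapping around).
"goqcketu" → "utekcqog" → "wvgmesqi".

wvgmesqi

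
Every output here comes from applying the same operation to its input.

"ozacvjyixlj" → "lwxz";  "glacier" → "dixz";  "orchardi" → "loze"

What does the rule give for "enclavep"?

In each case the input is transformed by: shift every letter 3 places backward in the alphabet (wrapping around), then keep only the first 4 characters.
For "enclavep" the result is "bkzi".
(Check on "ozacvjyixlj": → "lwxzsgvfuig" → "lwxz" ✓)

bkzi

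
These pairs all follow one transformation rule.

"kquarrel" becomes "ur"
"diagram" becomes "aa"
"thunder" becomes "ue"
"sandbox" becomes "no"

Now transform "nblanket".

lk

In each case the input is transformed by: keep one character in every 3, starting at position 3 (positions 3rd, 6th, 9th, ...).
Applying that to "nblanket" gives "lk".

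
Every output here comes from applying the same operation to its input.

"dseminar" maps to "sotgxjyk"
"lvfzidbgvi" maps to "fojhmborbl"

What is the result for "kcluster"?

Each output is the input with this applied: shift every letter 6 places forward in the alphabet (wrapping around), then move the first 3 characters to the end (rotate left by 3).
On "kcluster": the first step gives "qirayzkx", and the second then gives "ayzkxqir".

ayzkxqir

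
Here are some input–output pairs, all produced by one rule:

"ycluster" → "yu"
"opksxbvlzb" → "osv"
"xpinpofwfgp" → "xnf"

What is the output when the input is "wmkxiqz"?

Each output is the input with this applied: move the last 2 characters to the front (rotate right by 2), then keep one character in every 3, starting at position 3 (positions 3rd, 6th, 9th, ...).
For "wmkxiqz", step one produces "qzwmkxi"; step two turns that into "wx".
(Check on "ycluster": → "eryclust" → "yu" ✓)

wx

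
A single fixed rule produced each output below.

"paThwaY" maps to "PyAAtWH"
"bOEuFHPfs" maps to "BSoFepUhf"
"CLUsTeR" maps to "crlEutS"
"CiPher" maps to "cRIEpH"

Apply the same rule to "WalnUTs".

The pattern: take characters alternately from the front and the back (1st, last, 2nd, 2nd-last, ...), then flip the case of every letter.
Working it through for "WalnUTs": intermediate "WsaTlUn", final "wSAtLuN".

wSAtLuN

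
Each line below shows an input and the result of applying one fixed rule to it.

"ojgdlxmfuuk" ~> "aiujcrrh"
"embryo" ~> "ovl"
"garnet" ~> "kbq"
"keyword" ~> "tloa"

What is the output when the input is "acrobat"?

lyxq

Looking at the pairs, the operation is to shift every letter 3 places backward in the alphabet (wrapping around), then delete the first 3 characters.
"acrobat" → "xzolyxq" → "lyxq".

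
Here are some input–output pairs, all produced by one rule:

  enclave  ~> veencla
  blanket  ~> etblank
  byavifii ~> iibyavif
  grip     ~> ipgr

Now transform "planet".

Looking at the pairs, the operation is to move the last 2 characters to the front (rotate right by 2).
Applying that to "planet" gives "etplan".

etplan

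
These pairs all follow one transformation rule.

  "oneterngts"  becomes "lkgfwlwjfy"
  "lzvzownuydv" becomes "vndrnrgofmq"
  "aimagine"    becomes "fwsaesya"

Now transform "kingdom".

The rule is to shift every letter 8 places backward in the alphabet (wrapping around), then move the last 2 characters to the front (rotate right by 2).
"kingdom" → "cafyvge" → "gecafyv".
(Check on "oneterngts": → "gfwlwjfylk" → "lkgfwlwjfy" ✓)

gecafyv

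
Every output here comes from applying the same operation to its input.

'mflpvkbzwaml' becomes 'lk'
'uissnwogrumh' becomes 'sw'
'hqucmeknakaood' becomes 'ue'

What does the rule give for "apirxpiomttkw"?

ip

What's happening: keep one character in every 3, starting at position 3 (positions 3rd, 6th, 9th, ...), then delete the last 2 characters.
On "apirxpiomttkw": the first step gives "ipmk", and the second then gives "ip".
(Check on "hqucmeknakaood": → "ueao" → "ue" ✓)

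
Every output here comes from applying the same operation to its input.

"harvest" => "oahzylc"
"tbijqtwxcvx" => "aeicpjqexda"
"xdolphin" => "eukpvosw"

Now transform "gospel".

The pattern: take characters alternately from the front and the back (1st, last, 2nd, 2nd-last, ...), then shift every letter 7 places forward in the alphabet (wrapping around).
So "gospel" becomes "nsvlzw".

nsvlzw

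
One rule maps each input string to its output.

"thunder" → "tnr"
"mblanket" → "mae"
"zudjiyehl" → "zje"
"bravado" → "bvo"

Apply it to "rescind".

The transformation: keep one character in every 3, starting at position 1 (positions 1st, 4th, 7th, ...).
On "rescind" that produces "rcd".

rcd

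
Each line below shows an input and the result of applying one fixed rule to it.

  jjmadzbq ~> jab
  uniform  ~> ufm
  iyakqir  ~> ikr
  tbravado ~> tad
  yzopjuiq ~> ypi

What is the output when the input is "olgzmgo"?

The rule is to keep one character in every 3, starting at position 1 (positions 1st, 4th, 7th, ...).
So "olgzmgo" becomes "ozo".

ozo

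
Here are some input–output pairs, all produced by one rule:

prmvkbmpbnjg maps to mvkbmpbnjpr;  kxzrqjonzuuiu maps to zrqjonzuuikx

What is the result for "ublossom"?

lossoub

The transformation: delete the last character, then move the first 2 characters to the end (rotate left by 2).
On "ublossom": the first step gives "ublosso", and the second then gives "lossoub".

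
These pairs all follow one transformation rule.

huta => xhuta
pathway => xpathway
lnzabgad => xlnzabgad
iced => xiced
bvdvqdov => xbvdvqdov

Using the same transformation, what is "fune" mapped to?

What's happening: prepend "x".
Applying that to "fune" gives "xfune".

xfune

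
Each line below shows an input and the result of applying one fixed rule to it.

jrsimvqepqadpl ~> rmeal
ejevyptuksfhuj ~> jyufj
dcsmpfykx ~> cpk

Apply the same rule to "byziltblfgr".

yllr

The pattern: keep one character in every 3, starting at position 2 (positions 2nd, 5th, 8th, ...).
On "byziltblfgr" that produces "yllr".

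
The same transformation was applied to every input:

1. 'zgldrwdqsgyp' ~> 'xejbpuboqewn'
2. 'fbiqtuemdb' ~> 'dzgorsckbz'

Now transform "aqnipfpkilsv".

yolgndnigjqt

The pattern: shift every letter 2 places backward in the alphabet (wrapping around).
Applying that to "aqnipfpkilsv" gives "yolgndnigjqt".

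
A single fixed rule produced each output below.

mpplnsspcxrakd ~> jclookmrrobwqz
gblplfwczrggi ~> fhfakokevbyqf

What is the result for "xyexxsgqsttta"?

szwxdwwrfprss

In each case the input is transformed by: shift every letter 1 place backward in the alphabet (wrapping around), then move the last 2 characters to the front (rotate right by 2).
Starting from "xyexxsgqsttta": after the first operation, "wxdwwrfprsssz"; after the second, "szwxdwwrfprss".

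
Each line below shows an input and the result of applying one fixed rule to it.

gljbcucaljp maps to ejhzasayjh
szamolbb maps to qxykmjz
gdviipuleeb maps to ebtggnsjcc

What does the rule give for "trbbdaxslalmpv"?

Each output is the input with this applied: shift every letter 2 places backward in the alphabet (wrapping around), then delete the last character.
"trbbdaxslalmpv" → "rpzzbyvqjyjknt" → "rpzzbyvqjyjkn".

rpzzbyvqjyjkn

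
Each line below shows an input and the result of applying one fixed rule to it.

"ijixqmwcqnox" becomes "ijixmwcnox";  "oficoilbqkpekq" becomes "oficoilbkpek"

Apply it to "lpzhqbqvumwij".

The pattern: remove every "q".
Doing the same to "lpzhqbqvumwij": "lpzhbvumwij".

lpzhbvumwij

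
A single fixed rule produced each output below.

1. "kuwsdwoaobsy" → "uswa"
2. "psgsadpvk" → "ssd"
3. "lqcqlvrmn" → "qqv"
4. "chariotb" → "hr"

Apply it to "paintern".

an

Looking at the pairs, the operation is to delete the last 3 characters, then keep every other character starting from the second (positions 2nd, 4th, 6th, ...).
Working it through for "paintern": intermediate "paint", final "an".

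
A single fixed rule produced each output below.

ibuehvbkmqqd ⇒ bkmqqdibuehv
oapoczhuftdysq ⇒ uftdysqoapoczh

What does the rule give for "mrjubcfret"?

cfretmrjub

In each case the input is transformed by: swap the front and back halves of the string.
So "mrjubcfret" becomes "cfretmrjub".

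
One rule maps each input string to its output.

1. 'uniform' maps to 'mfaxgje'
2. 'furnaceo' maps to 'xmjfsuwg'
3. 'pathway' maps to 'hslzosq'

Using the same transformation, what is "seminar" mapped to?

kweafsj

Each output is the input with this applied: shift every letter 8 places backward in the alphabet (wrapping around).
Doing the same to "seminar": "kweafsj".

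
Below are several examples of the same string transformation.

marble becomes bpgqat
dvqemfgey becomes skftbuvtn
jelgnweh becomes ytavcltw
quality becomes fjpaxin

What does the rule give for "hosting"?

wdhixcv

Rule — shift every letter 11 places backward in the alphabet (wrapping around).
On "hosting" that produces "wdhixcv".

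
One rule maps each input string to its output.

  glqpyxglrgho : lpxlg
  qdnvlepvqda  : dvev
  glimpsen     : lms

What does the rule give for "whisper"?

Each output is the input with this applied: keep every other character starting from the second (positions 2nd, 4th, 6th, ...), then delete the last character.
So "whisper" becomes "hs".

hs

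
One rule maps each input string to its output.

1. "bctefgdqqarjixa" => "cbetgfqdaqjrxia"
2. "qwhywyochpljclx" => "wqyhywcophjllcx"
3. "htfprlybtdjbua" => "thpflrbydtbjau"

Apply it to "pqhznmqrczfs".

qpzhmnrqzcsf

The transformation: swap each adjacent pair of characters (1↔2, 3↔4, ...).
For "pqhznmqrczfs" the result is "qpzhmnrqzcsf".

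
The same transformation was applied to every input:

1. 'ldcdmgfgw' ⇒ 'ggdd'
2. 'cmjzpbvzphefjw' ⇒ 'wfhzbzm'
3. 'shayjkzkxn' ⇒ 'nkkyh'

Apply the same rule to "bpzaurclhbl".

The transformation: keep every other character starting from the second (positions 2nd, 4th, 6th, ...), then reverse the string.
Working it through for "bpzaurclhbl": intermediate "parlb", final "blrap".

blrap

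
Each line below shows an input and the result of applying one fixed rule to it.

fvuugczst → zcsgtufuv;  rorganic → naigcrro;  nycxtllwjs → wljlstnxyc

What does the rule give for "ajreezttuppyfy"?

ypfpyuatjtrzee

The pattern: move the last 3 characters to the front (rotate right by 3), then take characters alternately from the front and the back (1st, last, 2nd, 2nd-last, ...).
On "ajreezttuppyfy": the first step gives "yfyajreezttupp", and the second then gives "ypfpyuatjtrzee".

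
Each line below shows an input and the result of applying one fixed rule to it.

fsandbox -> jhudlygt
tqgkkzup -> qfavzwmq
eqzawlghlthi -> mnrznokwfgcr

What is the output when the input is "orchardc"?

gxjiuxin

In each case the input is transformed by: swap the front and back halves of the string, then shift every letter 6 places forward in the alphabet (wrapping around).
So "orchardc" becomes "gxjiuxin".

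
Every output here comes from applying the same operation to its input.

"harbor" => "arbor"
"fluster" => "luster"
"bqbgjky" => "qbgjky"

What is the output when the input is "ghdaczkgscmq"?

Rule — delete the first character.
Applying that to "ghdaczkgscmq" gives "hdaczkgscmq".

hdaczkgscmq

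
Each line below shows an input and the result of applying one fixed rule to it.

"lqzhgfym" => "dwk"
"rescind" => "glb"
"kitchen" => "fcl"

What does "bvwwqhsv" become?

fqt

Rule — shift every letter 2 places backward in the alphabet (wrapping around), then keep only the last 3 characters.
Working it through for "bvwwqhsv": intermediate "ztuuofqt", final "fqt".
(Check on "kitchen": → "igrafcl" → "fcl" ✓)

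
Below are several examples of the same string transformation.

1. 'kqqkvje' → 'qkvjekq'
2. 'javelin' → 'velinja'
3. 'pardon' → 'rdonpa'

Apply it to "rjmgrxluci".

The rule is to move the first 2 characters to the end (rotate left by 2).
For "rjmgrxluci" the result is "mgrxlucirj".

mgrxlucirj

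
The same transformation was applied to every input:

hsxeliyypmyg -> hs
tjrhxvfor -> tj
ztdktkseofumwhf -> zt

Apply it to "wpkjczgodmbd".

wp

Looking at the pairs, the operation is to keep only the first 2 characters.
So "wpkjczgodmbd" becomes "wp".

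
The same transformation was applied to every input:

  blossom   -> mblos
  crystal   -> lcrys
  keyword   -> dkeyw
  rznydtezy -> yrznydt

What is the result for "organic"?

The rule is to move the last character to the front, then delete the last 2 characters.
Doing the same to "organic": "corga".
(Check on "blossom": → "mblosso" → "mblos" ✓)

corga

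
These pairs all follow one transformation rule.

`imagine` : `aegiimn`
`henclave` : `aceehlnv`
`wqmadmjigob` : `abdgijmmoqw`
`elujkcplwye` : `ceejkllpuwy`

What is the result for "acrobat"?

aabcort

Looking at the pairs, the operation is to sort the characters into alphabetical order.
For "acrobat" the result is "aabcort".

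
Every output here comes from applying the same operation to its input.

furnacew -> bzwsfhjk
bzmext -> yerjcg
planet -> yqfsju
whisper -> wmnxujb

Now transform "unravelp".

uswfajqz

The transformation: shift every letter 5 places forward in the alphabet (wrapping around), then swap the first and last characters.
"unravelp" → "uswfajqz".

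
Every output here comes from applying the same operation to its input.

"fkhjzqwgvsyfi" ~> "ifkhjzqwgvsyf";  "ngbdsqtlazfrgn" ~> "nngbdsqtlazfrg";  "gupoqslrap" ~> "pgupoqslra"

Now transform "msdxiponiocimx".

xmsdxiponiocim

Each output is the input with this applied: move the last character to the front.
So "msdxiponiocimx" becomes "xmsdxiponiocim".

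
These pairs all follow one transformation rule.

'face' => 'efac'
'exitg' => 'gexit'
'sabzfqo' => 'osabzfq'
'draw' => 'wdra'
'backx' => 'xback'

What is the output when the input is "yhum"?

myhu

The rule is to move the last character to the front.
"yhum" → "myhu".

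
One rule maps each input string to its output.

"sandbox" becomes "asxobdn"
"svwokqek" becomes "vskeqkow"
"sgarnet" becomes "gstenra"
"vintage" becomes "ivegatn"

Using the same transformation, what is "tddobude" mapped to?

The pattern: move the first 2 characters to the end (rotate left by 2), then reverse the string.
"tddobude" → "dobudetd" → "dtedubod".

dtedubod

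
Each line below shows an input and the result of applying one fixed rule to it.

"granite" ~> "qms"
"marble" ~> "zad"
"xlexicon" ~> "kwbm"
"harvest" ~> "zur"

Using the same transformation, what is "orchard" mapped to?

What's happening: keep every other character starting from the second (positions 2nd, 4th, 6th, ...), then shift every letter 1 place backward in the alphabet (wrapping around).
Starting from "orchard": after the first operation, "rhr"; after the second, "qgq".

qgq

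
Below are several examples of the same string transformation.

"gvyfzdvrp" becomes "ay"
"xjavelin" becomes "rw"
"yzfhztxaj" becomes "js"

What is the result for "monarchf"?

The rule is to shift every letter 9 places forward in the alphabet (wrapping around), then keep only the last 2 characters.
Working it through for "monarchf": intermediate "vxwjalqo", final "qo".

qo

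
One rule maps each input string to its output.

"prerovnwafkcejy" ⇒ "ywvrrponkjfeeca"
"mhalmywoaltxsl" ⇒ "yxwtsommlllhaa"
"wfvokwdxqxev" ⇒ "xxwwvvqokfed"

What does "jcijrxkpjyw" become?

yxwrpkjjjic

In each case the input is transformed by: sort the characters into reverse alphabetical order.
On "jcijrxkpjyw" that produces "yxwrpkjjjic".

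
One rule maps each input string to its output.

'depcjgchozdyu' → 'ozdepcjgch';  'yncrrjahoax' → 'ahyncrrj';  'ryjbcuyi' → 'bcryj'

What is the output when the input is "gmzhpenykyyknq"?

What's happening: delete the last 3 characters, then move the last 2 characters to the front (rotate right by 2).
Applying both steps to "gmzhpenykyyknq": "gmzhpenykyy", then "yygmzhpenyk".
(Check on "yncrrjahoax": → "yncrrjah" → "ahyncrrj" ✓)

yygmzhpenyk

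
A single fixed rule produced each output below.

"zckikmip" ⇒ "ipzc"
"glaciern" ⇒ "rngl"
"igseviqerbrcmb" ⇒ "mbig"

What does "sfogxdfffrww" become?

In each case the input is transformed by: move the last 2 characters to the front (rotate right by 2), then keep only the first 4 characters.
So "sfogxdfffrww" becomes "wwsf".
(Check on "zckikmip": → "ipzckikm" → "ipzc" ✓)

wwsf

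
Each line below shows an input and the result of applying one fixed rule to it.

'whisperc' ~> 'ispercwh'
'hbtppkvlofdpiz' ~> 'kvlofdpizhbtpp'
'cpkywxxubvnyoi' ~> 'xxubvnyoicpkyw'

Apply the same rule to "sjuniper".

The rule is to move the last 2 characters to the front (rotate right by 2), then swap the front and back halves of the string.
On "sjuniper": the first step gives "ersjunip", and the second then gives "unipersj".

unipersj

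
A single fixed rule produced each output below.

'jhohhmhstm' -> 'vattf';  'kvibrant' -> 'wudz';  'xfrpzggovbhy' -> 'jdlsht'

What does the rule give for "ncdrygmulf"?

zpkyx

The pattern: keep every other character starting from the first (positions 1st, 3rd, 5th, ...), then shift every letter 12 places forward in the alphabet (wrapping around).
Starting from "ncdrygmulf": after the first operation, "ndyml"; after the second, "zpkyx".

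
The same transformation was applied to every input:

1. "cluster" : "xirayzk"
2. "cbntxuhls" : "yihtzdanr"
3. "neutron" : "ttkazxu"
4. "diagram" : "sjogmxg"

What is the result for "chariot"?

The transformation: move the last character to the front, then shift every letter 6 places forward in the alphabet (wrapping around).
"chariot" → "zingxou".

zingxou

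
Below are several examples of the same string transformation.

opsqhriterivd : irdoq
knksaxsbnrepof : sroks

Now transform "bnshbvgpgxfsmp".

In each case the input is transformed by: keep one character in every 3, starting at position 1 (positions 1st, 4th, 7th, ...), then move the last 3 characters to the front (rotate right by 3).
For "bnshbvgpgxfsmp" the result is "gxmbh".

gxmbh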